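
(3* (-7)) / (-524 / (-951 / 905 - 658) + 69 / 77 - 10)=964445097 / 381590201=2.53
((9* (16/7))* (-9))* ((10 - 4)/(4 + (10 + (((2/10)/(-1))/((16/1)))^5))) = -8493465600000/107042133331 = -79.35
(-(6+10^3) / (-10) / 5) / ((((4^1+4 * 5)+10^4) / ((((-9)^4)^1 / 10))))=3300183 / 2506000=1.32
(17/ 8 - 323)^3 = -33037535.67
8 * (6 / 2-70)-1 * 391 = -927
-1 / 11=-0.09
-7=-7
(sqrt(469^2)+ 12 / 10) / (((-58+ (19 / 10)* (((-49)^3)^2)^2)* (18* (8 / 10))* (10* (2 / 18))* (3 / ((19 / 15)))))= 44669 / 1310415622643074274294040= 0.00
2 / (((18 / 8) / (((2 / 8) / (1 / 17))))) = 34 / 9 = 3.78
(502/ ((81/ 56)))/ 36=9.64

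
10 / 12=0.83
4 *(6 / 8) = 3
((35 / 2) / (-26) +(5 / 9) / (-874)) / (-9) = 0.07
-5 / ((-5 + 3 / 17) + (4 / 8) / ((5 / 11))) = 1.34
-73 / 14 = -5.21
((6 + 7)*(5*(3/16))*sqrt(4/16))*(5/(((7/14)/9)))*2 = 8775/8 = 1096.88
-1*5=-5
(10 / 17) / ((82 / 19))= 95 / 697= 0.14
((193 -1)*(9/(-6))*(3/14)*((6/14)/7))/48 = -27/343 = -0.08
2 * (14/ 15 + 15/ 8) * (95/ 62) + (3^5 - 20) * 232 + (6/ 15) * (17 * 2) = 192540527/ 3720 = 51758.21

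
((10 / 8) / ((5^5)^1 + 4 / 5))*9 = 225 / 62516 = 0.00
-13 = -13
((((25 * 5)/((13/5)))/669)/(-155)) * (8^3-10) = -62750/269607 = -0.23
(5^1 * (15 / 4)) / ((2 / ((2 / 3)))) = 25 / 4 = 6.25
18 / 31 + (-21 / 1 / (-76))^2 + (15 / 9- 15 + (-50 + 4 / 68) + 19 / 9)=-1657607281 / 27395568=-60.51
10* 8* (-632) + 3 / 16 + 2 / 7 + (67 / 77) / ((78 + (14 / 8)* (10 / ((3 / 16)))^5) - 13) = -11430144154829417419 / 226073005059440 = -50559.53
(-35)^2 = 1225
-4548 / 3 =-1516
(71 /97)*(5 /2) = 355 /194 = 1.83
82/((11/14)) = 1148/11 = 104.36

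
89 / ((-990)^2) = 89 / 980100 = 0.00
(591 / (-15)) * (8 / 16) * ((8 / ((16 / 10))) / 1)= -197 / 2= -98.50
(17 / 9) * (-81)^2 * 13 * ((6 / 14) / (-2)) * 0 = 0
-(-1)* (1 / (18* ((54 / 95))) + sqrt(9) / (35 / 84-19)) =-13807 / 216756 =-0.06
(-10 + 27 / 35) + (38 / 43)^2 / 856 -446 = -455.23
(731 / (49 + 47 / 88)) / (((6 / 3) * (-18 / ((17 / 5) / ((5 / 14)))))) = -3827516 / 980775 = -3.90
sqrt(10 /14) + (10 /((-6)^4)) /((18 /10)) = 25 /5832 + sqrt(35) /7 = 0.85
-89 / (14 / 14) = -89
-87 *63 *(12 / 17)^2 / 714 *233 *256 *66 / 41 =-367267.25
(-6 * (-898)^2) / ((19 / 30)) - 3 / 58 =-8418857817 / 1102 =-7639616.89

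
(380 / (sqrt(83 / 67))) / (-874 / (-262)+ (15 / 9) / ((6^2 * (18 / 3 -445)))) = 2360169360 * sqrt(5561) / 1719626287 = 102.35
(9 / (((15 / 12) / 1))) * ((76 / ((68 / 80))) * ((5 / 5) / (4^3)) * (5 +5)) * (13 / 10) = 2223 / 17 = 130.76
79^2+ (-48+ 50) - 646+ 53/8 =5603.62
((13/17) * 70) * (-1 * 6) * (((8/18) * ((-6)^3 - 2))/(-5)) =-317408/51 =-6223.69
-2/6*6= -2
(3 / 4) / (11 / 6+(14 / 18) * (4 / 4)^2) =27 / 94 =0.29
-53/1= -53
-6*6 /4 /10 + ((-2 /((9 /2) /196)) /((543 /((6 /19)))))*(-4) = -215839 /309510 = -0.70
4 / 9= 0.44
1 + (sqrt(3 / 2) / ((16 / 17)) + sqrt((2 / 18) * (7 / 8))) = 2.61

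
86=86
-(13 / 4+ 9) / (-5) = 49 / 20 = 2.45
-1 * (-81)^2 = -6561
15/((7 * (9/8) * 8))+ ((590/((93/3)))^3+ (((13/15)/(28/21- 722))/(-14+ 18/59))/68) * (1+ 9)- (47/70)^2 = 448288920942722722963/6502620253063200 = 68939.74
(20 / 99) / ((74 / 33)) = 10 / 111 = 0.09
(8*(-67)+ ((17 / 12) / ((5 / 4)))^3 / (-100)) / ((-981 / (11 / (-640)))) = -1989954043 / 211896000000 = -0.01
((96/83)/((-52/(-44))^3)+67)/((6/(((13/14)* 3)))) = 12345293/392756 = 31.43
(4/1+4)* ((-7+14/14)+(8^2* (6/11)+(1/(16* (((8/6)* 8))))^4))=21852793602939/94489280512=231.27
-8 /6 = -4 /3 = -1.33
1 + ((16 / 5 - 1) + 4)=7.20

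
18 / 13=1.38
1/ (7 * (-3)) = -1/ 21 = -0.05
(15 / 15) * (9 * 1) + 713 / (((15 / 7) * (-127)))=6.38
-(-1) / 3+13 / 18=19 / 18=1.06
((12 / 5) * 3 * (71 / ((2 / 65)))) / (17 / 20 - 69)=-332280 / 1363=-243.79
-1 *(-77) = 77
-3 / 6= -0.50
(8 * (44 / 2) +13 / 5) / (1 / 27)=24111 / 5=4822.20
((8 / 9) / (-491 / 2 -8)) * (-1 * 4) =64 / 4563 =0.01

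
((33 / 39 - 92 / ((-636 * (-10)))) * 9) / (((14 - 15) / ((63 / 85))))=-3249099 / 585650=-5.55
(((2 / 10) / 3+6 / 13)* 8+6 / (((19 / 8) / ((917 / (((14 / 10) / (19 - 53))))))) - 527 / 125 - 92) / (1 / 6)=-10439401214 / 30875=-338118.26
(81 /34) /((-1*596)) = -81 /20264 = -0.00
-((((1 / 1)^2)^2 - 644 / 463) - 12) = 5737 / 463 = 12.39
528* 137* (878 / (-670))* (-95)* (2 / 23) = 1206709152 / 1541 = 783068.89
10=10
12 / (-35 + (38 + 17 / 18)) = 216 / 71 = 3.04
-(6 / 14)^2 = -0.18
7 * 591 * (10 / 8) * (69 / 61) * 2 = 1427265 / 122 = 11698.89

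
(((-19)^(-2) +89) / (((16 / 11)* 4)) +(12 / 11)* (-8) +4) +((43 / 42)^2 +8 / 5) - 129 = -32441319859 / 280193760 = -115.78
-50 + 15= -35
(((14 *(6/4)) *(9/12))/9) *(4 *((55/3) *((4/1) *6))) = 3080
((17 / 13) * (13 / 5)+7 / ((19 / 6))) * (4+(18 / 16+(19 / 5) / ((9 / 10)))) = 358709 / 6840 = 52.44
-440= -440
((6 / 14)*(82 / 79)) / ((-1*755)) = -246 / 417515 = -0.00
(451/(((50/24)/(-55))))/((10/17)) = -20240.88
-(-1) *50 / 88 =25 / 44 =0.57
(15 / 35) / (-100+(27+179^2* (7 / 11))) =33 / 1564388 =0.00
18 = 18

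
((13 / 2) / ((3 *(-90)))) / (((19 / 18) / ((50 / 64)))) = -65 / 3648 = -0.02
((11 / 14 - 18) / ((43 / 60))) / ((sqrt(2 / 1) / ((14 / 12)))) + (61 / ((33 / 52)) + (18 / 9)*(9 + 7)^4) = 4328548 / 33 - 1205*sqrt(2) / 86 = 131148.31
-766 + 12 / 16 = -3061 / 4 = -765.25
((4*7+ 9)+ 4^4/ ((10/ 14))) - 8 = 1937/ 5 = 387.40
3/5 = 0.60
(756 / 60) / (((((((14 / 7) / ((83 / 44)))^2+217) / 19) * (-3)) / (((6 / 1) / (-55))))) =16492266 / 413230675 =0.04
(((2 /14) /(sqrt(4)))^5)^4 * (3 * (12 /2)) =9 /41834127712642400780288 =0.00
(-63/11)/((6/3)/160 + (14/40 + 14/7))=-80/33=-2.42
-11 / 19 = -0.58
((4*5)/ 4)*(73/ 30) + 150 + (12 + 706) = 880.17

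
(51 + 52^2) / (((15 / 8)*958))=2204 / 1437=1.53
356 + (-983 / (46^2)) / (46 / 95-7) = 466383609 / 1309804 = 356.07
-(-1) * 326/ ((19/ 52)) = 16952/ 19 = 892.21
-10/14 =-0.71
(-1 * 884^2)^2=610673479936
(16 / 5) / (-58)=-8 / 145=-0.06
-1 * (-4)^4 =-256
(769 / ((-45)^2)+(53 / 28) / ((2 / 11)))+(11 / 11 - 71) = -6714361 / 113400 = -59.21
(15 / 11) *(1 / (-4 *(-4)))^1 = 15 / 176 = 0.09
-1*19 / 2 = -19 / 2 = -9.50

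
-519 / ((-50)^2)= -519 / 2500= -0.21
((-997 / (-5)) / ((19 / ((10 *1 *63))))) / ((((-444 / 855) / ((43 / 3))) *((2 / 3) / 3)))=-121539285 / 148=-821211.39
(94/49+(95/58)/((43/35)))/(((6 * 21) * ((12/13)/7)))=5165693/26396496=0.20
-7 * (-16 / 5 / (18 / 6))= 112 / 15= 7.47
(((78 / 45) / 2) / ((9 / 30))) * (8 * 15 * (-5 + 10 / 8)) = -1300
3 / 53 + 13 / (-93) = -410 / 4929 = -0.08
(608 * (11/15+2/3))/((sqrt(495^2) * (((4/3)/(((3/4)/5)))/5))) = 266/275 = 0.97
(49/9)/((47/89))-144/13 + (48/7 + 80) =3313859/38493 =86.09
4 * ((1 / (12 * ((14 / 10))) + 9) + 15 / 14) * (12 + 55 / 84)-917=-712975 / 1764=-404.18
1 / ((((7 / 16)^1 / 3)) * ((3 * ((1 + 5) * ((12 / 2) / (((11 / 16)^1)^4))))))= 14641 / 1032192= 0.01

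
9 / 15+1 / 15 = 2 / 3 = 0.67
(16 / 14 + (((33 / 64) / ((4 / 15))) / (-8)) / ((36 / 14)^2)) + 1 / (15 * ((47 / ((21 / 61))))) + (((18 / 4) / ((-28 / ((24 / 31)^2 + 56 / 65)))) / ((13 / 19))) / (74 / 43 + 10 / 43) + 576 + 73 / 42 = 4867060098137938223 / 8410780955566080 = 578.67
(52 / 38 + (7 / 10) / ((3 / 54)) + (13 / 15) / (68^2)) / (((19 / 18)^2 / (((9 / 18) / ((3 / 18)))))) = 1491079671 / 39645020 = 37.61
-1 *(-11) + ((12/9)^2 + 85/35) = 958/63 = 15.21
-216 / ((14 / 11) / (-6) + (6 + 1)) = -891 / 28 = -31.82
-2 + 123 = 121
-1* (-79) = 79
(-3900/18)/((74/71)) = -23075/111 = -207.88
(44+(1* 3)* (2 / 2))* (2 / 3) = 31.33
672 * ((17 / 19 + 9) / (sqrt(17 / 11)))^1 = 126336 * sqrt(187) / 323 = 5348.67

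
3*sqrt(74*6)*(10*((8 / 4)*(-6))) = -720*sqrt(111) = -7585.67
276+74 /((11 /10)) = 3776 /11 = 343.27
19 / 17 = 1.12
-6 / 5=-1.20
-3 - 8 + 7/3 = -26/3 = -8.67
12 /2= 6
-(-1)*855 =855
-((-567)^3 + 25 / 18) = 3281116709 / 18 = 182284261.61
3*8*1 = 24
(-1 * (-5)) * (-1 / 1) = -5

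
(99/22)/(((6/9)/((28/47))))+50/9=9.58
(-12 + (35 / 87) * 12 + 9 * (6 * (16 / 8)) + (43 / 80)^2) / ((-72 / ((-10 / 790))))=18767221 / 1055692800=0.02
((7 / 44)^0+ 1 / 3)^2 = 16 / 9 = 1.78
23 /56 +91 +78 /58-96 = -5269 /1624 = -3.24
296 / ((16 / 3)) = 111 / 2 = 55.50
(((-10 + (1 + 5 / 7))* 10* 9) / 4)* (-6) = 7830 / 7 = 1118.57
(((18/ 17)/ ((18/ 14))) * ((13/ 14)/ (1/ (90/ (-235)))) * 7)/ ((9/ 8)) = -1456/ 799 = -1.82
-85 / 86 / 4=-0.25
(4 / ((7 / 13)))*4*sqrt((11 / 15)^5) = 25168*sqrt(165) / 23625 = 13.68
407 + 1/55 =22386/55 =407.02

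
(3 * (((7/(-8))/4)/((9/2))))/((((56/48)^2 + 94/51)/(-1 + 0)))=357/7844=0.05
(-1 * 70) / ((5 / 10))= -140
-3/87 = -1/29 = -0.03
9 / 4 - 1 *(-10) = 49 / 4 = 12.25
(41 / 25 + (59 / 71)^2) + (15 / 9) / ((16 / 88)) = 8693611 / 756150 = 11.50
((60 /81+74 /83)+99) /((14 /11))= 2480687 /31374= 79.07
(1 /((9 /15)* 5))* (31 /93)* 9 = 1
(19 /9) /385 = 19 /3465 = 0.01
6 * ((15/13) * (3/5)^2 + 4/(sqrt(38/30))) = 162/65 + 24 * sqrt(285)/19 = 23.82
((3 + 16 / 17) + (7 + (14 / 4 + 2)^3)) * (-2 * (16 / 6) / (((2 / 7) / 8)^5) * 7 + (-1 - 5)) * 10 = -116207847894775 / 102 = -1139292626419.36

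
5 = 5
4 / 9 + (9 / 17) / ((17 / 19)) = 2695 / 2601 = 1.04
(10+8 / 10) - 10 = 4 / 5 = 0.80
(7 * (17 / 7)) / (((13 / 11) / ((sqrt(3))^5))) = 1683 * sqrt(3) / 13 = 224.23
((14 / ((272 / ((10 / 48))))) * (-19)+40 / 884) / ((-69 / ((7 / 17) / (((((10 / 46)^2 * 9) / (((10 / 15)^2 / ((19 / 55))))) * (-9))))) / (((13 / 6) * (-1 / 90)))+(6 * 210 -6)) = 11909975 / 1462108254912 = 0.00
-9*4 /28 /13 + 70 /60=583 /546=1.07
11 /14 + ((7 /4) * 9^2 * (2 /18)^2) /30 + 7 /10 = 1297 /840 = 1.54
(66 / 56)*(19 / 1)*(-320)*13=-652080 / 7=-93154.29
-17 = -17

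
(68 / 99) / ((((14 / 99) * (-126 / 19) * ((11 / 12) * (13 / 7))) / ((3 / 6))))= -646 / 3003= -0.22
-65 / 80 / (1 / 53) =-43.06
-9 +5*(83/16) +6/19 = 17.25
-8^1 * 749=-5992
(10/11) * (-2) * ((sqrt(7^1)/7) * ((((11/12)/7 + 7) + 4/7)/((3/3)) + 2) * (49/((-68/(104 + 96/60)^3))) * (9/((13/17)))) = 1635904512 * sqrt(7)/65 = 66587638.58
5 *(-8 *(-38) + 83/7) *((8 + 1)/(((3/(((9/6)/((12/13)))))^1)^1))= 431145/56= 7699.02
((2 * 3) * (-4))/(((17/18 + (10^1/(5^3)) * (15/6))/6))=-12960/103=-125.83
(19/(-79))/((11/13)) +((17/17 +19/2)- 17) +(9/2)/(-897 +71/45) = -475458499/70030972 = -6.79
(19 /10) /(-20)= -19 /200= -0.10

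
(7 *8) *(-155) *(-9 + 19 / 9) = 538160 / 9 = 59795.56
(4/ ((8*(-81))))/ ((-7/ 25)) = 25/ 1134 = 0.02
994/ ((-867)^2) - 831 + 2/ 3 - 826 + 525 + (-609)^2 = 277936758181/ 751689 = 369749.67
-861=-861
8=8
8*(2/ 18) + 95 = 863/ 9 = 95.89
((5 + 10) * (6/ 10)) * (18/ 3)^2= 324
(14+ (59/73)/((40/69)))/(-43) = -44951/125560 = -0.36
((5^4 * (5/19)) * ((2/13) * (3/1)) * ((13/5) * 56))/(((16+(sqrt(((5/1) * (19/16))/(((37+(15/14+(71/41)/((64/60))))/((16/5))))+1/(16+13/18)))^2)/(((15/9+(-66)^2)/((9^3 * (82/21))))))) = 87864710574707500/85883891215599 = 1023.06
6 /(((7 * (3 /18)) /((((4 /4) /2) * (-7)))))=-18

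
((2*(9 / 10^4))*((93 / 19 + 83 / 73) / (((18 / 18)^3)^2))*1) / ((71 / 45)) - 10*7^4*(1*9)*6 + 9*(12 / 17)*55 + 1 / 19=-1084982114924509 / 837054500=-1296190.53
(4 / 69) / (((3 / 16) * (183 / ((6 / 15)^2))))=256 / 947025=0.00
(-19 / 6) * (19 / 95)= -0.63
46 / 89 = 0.52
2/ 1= 2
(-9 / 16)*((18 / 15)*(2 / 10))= -27 / 200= -0.14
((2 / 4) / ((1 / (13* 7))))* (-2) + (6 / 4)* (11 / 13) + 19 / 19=-2307 / 26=-88.73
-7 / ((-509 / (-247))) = -1729 / 509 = -3.40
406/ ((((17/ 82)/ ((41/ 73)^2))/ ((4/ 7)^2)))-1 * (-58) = 164698134/ 634151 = 259.71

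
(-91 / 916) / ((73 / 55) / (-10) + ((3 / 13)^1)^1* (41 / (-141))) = 15290275 / 30756074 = 0.50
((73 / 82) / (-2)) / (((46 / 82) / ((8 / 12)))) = -0.53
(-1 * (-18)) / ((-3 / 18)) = -108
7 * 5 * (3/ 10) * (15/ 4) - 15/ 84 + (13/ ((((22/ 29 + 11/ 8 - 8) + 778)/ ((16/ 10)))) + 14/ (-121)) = 21577098523/ 551735800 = 39.11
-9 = -9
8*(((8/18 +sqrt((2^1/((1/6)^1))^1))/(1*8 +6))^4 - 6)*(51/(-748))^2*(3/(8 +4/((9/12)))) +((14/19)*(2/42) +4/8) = 247*sqrt(3)/26146890 +2477845567/5109849360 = 0.48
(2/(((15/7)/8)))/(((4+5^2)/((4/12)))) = 112/1305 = 0.09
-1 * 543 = -543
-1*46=-46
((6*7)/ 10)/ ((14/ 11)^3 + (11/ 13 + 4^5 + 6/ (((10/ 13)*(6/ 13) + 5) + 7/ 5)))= 1037038002/ 253777023475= 0.00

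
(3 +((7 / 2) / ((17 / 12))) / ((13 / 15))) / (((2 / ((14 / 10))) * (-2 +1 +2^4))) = 3017 / 11050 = 0.27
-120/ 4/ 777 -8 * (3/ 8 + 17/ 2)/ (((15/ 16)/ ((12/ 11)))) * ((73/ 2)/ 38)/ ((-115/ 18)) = 12.38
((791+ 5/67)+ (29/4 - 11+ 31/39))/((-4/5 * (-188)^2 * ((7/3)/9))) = -52954875/492553984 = -0.11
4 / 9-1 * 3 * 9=-26.56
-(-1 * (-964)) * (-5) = 4820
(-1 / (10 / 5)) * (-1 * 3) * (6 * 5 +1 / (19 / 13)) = 1749 / 38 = 46.03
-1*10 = -10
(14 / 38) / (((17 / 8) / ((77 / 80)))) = 539 / 3230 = 0.17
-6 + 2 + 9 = 5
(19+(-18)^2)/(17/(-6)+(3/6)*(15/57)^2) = -53067/433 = -122.56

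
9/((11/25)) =225/11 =20.45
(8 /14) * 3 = 12 /7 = 1.71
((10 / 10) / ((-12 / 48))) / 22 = -2 / 11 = -0.18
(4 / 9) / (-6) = -2 / 27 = -0.07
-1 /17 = -0.06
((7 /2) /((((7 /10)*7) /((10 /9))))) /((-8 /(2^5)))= -3.17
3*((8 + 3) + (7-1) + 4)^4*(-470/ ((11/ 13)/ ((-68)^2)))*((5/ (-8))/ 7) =1471768307100/ 11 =133797118827.27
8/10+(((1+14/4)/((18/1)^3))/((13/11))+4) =404407/84240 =4.80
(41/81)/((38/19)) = 41/162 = 0.25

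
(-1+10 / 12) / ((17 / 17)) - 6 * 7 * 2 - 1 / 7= -84.31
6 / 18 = 1 / 3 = 0.33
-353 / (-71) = 353 / 71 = 4.97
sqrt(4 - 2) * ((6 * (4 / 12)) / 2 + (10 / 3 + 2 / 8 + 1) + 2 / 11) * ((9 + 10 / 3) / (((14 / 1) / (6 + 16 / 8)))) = 28157 * sqrt(2) / 693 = 57.46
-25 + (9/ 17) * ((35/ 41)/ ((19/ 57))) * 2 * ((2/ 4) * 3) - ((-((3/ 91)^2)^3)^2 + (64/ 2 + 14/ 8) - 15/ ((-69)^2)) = -78017186379893907254918412680941/ 1426810852688789522772134862636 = -54.68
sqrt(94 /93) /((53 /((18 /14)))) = 3 * sqrt(8742) /11501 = 0.02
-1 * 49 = -49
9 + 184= 193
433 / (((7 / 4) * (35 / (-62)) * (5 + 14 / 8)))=-429536 / 6615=-64.93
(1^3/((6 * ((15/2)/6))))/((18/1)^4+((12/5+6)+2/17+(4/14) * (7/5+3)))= 119/93699804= 0.00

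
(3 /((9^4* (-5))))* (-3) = 1 /3645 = 0.00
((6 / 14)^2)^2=81 / 2401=0.03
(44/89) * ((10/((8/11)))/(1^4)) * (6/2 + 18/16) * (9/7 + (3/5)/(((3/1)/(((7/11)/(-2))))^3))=4310039/119616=36.03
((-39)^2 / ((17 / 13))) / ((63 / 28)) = 516.94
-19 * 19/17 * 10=-3610/17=-212.35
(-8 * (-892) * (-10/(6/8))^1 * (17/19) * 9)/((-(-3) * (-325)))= 970496/1235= 785.83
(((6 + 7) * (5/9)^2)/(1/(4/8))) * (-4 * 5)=-3250/81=-40.12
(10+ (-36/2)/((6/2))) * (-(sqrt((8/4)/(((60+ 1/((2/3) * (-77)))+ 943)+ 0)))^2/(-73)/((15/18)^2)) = 44352/281887675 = 0.00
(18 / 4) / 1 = 9 / 2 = 4.50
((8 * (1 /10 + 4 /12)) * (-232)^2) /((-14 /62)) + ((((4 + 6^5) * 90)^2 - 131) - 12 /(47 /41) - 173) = 490279213358.98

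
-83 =-83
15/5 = 3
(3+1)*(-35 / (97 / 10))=-14.43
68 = 68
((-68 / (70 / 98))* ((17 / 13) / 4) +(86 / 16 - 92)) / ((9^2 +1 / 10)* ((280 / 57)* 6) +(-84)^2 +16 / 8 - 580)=-1163351 / 87618960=-0.01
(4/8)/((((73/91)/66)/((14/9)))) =14014/219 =63.99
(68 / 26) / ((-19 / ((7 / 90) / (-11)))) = 119 / 122265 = 0.00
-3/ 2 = -1.50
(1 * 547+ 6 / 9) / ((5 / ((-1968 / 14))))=-538904 / 35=-15397.26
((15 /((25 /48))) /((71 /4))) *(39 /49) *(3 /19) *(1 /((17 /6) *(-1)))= -404352 /5618585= -0.07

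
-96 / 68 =-24 / 17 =-1.41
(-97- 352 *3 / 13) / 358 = -2317 / 4654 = -0.50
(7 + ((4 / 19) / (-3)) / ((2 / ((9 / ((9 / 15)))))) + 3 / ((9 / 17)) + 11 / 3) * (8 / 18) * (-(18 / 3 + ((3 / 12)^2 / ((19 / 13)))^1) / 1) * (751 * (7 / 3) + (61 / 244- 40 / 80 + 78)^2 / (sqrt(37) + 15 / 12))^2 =-29334038106876247217 / 200547410112- 558811884591198799 * sqrt(37) / 25068426264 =-281863515.56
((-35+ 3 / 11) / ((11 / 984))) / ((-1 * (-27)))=-125296 / 1089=-115.06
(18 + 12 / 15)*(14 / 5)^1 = 1316 / 25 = 52.64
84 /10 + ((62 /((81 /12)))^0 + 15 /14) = 10.47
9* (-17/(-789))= 51/263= 0.19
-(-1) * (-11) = -11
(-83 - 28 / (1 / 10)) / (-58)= 363 / 58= 6.26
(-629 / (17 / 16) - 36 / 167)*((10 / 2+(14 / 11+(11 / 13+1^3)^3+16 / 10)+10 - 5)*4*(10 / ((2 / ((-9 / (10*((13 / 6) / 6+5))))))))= 29682576282240 / 778926577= 38107.03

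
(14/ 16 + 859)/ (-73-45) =-6879/ 944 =-7.29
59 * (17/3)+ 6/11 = 11051/33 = 334.88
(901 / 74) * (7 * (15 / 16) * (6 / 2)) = 283815 / 1184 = 239.71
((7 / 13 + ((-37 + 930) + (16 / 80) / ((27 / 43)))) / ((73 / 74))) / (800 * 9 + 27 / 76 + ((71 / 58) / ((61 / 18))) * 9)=15606959435464 / 124077025180485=0.13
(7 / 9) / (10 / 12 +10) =14 / 195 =0.07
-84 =-84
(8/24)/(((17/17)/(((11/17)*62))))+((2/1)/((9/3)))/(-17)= 40/3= 13.33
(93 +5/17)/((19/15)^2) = 58.15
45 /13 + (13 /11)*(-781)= -11954 /13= -919.54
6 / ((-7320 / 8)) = -2 / 305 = -0.01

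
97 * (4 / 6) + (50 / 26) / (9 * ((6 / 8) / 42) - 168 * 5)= 39535994 / 611403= 64.66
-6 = -6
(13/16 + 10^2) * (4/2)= 1613/8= 201.62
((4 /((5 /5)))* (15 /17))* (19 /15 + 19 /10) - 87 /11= 611 /187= 3.27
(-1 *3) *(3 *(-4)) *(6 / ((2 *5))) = 21.60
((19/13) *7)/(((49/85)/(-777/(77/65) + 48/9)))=-4953205/429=-11545.93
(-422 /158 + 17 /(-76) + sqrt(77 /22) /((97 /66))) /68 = -17379 /408272 + 33*sqrt(14) /6596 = -0.02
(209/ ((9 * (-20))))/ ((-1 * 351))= 0.00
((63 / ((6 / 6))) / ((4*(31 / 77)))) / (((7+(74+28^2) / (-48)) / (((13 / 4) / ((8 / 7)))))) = -147147 / 14384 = -10.23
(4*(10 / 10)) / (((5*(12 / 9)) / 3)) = 9 / 5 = 1.80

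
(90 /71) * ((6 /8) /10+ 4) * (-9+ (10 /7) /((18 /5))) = -44173 /994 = -44.44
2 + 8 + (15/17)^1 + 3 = 236/17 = 13.88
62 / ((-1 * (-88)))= 31 / 44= 0.70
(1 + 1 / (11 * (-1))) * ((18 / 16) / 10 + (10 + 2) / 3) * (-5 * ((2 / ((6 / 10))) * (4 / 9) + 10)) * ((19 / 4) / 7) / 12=-692075 / 57024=-12.14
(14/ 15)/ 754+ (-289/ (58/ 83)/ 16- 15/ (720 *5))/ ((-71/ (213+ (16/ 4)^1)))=1015189427/ 12848160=79.01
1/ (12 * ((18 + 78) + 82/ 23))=23/ 27480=0.00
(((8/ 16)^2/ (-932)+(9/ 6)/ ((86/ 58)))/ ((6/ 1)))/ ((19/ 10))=810625/ 9137328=0.09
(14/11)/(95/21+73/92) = 27048/113003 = 0.24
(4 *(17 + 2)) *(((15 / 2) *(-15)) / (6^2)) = -475 / 2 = -237.50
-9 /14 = -0.64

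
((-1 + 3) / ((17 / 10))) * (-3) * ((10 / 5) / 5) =-24 / 17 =-1.41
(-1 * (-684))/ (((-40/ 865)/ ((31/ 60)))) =-305691/ 40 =-7642.28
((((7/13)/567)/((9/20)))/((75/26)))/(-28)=-2/76545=-0.00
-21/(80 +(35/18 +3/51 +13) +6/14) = -44982/204415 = -0.22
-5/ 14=-0.36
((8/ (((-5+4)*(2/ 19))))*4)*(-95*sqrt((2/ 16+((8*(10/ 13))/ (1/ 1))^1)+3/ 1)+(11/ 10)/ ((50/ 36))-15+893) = -33394096/ 125+7220*sqrt(25090)/ 13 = -179180.83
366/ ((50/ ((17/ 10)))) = 3111/ 250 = 12.44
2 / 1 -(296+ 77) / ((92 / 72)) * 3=-20096 / 23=-873.74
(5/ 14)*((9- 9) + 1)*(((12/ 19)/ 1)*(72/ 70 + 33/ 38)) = 7569/ 17689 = 0.43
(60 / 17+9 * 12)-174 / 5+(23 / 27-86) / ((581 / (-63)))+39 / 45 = 1837736 / 21165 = 86.83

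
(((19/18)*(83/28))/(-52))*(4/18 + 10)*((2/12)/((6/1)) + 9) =-906775/163296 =-5.55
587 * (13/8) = 7631/8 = 953.88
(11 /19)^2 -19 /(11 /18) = -122131 /3971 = -30.76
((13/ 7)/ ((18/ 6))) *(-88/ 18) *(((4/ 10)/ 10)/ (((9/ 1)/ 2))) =-1144/ 42525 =-0.03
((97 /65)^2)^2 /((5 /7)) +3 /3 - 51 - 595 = -56948560658 /89253125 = -638.06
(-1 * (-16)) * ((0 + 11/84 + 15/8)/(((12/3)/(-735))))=-11795/2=-5897.50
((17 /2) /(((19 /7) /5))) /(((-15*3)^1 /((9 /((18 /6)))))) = -119 /114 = -1.04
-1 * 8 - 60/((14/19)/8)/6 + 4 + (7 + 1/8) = -5905/56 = -105.45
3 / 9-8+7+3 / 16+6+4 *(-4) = -503 / 48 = -10.48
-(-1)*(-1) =-1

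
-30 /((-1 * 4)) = 15 /2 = 7.50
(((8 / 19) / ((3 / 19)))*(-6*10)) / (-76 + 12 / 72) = 192 / 91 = 2.11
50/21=2.38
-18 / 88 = -9 / 44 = -0.20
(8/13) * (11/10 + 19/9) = 1156/585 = 1.98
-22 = -22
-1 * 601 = -601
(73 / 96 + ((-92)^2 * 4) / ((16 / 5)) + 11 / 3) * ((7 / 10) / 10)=1422547 / 1920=740.91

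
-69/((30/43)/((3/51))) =-989/170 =-5.82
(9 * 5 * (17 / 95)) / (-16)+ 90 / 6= 4407 / 304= 14.50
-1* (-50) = 50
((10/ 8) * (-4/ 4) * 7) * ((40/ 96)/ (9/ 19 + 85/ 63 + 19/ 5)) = -349125/ 538448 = -0.65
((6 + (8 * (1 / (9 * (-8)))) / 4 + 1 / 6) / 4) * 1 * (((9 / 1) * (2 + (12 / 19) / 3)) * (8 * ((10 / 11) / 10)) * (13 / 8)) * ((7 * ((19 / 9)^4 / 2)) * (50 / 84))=1493.21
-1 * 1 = -1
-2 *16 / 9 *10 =-35.56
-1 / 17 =-0.06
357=357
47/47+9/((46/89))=847/46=18.41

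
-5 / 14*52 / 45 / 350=-13 / 11025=-0.00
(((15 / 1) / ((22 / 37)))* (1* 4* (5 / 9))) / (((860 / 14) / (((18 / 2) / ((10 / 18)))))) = 6993 / 473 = 14.78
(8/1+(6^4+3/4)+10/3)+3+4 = 15781/12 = 1315.08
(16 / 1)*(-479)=-7664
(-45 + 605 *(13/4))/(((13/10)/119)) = 4572575/26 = 175868.27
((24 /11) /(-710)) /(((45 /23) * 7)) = -0.00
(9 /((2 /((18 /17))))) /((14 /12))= 486 /119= 4.08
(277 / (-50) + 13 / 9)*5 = -1843 / 90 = -20.48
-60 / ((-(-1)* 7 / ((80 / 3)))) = -1600 / 7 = -228.57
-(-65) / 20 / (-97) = -13 / 388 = -0.03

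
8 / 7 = 1.14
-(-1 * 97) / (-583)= -97 / 583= -0.17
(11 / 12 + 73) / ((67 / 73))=64751 / 804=80.54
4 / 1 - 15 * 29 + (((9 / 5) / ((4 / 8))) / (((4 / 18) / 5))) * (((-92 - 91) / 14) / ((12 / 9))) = -68605 / 56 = -1225.09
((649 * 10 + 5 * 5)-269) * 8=49968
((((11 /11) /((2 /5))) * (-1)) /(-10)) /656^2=1 /1721344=0.00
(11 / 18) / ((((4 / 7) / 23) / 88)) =2164.56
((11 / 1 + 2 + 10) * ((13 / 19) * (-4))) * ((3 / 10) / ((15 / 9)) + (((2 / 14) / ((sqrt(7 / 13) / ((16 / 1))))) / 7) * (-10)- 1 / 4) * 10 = 4186 / 95 + 1913600 * sqrt(91) / 6517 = 2845.13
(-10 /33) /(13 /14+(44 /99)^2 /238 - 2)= 64260 /227029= 0.28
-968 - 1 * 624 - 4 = -1596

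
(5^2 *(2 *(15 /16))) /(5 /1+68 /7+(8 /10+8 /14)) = 13125 /4504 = 2.91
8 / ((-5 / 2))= -16 / 5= -3.20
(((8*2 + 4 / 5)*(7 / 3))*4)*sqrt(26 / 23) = 166.71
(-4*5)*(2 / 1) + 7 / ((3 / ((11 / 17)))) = -1963 / 51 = -38.49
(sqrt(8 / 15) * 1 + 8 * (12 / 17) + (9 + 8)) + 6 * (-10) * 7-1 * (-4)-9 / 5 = -33588 / 85 + 2 * sqrt(30) / 15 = -394.42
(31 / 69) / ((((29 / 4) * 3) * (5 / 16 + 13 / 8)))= 64 / 6003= 0.01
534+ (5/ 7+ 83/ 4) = 15553/ 28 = 555.46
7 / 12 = 0.58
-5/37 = -0.14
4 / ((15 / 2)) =8 / 15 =0.53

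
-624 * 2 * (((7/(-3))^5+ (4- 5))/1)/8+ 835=954235/81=11780.68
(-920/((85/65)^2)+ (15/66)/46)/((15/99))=-94406589/26588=-3550.72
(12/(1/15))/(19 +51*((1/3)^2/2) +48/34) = 18360/2371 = 7.74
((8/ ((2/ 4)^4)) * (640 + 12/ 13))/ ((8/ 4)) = 533248/ 13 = 41019.08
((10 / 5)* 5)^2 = 100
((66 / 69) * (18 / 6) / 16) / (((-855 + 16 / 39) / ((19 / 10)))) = -24453 / 61325360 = -0.00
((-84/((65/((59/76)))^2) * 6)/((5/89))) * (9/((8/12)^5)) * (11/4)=-469543732119/1952288000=-240.51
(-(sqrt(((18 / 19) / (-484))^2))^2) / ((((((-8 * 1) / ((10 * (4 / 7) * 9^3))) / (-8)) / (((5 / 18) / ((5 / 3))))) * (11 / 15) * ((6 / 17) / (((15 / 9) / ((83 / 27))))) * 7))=-376437375 / 472905969074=-0.00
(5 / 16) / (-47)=-5 / 752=-0.01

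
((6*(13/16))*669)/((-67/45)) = -1174095/536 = -2190.48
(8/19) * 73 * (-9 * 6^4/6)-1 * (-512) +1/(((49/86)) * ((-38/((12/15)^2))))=-59240.45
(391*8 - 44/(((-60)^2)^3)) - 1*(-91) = 37546415999989/11664000000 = 3219.00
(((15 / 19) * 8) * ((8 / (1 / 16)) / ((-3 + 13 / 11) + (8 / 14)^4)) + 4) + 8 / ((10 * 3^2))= -1508104168 / 3220785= -468.24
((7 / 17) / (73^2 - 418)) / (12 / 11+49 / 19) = 1463 / 64034529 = 0.00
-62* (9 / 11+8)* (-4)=24056 / 11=2186.91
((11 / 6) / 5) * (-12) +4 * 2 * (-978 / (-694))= 11926 / 1735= 6.87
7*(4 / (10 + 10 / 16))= 224 / 85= 2.64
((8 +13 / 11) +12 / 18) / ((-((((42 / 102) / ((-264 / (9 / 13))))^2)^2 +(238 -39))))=-845318657866608640 / 17080638849877098039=-0.05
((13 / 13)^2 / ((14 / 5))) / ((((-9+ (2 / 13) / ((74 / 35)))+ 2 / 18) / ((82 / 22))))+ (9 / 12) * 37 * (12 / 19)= 388063215 / 22334158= 17.38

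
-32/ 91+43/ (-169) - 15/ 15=-1900/ 1183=-1.61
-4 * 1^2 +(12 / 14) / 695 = -19454 / 4865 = -4.00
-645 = -645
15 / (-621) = -5 / 207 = -0.02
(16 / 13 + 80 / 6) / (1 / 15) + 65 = 3685 / 13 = 283.46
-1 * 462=-462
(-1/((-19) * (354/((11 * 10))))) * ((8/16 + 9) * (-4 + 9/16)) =-0.53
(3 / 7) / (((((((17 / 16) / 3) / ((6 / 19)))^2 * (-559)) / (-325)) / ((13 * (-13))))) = -1051315200 / 31403029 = -33.48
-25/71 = -0.35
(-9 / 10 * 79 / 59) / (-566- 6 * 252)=711 / 1226020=0.00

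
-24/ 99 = -8/ 33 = -0.24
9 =9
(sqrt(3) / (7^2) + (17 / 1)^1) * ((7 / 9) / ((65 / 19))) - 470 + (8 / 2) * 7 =-256309 / 585 + 19 * sqrt(3) / 4095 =-438.13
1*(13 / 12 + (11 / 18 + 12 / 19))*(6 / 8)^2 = 1591 / 1216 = 1.31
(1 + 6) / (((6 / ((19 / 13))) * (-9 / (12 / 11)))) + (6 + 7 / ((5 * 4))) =158129 / 25740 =6.14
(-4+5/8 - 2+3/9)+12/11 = -1043/264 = -3.95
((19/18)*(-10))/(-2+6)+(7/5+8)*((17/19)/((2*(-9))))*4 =-1713/380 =-4.51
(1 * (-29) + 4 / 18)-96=-1123 / 9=-124.78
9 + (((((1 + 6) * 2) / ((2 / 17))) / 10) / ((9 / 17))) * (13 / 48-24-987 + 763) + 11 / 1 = -23969093 / 4320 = -5548.40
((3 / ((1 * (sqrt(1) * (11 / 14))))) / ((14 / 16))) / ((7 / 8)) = 384 / 77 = 4.99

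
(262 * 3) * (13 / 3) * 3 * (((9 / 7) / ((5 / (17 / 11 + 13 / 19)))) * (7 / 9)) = 4761588 / 1045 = 4556.54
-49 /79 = -0.62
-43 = -43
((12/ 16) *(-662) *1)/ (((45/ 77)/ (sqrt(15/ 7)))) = -3641 *sqrt(105)/ 30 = -1243.64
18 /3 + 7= 13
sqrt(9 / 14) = 3 * sqrt(14) / 14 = 0.80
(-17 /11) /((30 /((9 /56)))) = -51 /6160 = -0.01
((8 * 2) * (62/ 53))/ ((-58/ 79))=-39184/ 1537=-25.49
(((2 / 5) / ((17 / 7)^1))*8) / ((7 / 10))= 32 / 17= 1.88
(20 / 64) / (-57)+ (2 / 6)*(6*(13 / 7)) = 23677 / 6384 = 3.71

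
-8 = -8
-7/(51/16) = -112/51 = -2.20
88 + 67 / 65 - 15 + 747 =53367 / 65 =821.03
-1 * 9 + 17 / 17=-8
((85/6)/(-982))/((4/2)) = -85/11784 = -0.01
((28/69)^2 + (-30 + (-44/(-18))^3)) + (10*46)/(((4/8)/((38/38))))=348916786/385641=904.77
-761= -761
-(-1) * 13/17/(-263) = -13/4471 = -0.00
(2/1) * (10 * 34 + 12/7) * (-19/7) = -90896/49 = -1855.02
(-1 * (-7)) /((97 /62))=434 /97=4.47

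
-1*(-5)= 5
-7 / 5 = -1.40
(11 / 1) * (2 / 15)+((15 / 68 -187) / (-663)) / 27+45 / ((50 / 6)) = 3219721 / 468180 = 6.88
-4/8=-1/2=-0.50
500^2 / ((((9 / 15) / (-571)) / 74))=-52817500000 / 3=-17605833333.33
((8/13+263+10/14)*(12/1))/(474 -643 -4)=-288648/15743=-18.34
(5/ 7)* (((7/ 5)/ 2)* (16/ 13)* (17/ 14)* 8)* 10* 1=59.78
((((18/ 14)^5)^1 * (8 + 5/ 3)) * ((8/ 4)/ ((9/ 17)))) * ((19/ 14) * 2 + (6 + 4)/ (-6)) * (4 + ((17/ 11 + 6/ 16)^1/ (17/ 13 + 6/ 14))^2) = 362918553301485/ 516910175936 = 702.09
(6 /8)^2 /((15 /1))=3 /80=0.04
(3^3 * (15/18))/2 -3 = 33/4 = 8.25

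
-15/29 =-0.52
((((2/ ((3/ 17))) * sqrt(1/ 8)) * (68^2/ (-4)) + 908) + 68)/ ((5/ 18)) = 17568/ 5 -58956 * sqrt(2)/ 5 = -13161.67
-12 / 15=-4 / 5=-0.80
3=3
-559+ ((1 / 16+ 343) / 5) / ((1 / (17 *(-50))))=-471037 / 8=-58879.62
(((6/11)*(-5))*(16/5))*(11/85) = -96/85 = -1.13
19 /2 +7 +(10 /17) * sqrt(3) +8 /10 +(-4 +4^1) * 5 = 10 * sqrt(3) /17 +173 /10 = 18.32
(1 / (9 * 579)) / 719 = 1 / 3746709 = 0.00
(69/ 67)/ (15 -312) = -23/ 6633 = -0.00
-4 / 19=-0.21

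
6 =6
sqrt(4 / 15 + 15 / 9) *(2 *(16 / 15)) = 32 *sqrt(435) / 225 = 2.97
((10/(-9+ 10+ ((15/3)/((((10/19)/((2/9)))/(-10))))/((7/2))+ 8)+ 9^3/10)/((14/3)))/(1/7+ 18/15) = 427869/35156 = 12.17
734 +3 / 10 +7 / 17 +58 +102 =152101 / 170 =894.71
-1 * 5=-5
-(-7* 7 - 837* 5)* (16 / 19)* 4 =270976 / 19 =14261.89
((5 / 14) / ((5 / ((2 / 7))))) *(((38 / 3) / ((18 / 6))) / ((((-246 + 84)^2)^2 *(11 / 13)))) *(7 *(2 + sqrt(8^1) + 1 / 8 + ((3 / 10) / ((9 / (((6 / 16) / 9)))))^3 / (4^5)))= 200610349056247 / 91213840762691125248000 + 247 *sqrt(2) / 119325510612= 0.00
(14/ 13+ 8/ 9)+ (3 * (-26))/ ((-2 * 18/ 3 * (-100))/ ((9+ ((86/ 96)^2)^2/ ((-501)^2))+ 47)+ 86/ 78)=-11476573395079404328/ 7671176549018303607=-1.50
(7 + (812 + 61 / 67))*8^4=3358353.19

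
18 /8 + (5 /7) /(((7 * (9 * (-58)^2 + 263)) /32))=13468339 /5985644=2.25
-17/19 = -0.89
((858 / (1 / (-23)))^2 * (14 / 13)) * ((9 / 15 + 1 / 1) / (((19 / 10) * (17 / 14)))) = 93942680832 / 323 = 290844213.10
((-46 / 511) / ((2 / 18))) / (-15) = 138 / 2555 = 0.05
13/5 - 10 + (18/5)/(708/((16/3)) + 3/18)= -58799/7975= -7.37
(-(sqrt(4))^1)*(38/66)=-38/33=-1.15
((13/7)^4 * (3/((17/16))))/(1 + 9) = 685464/204085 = 3.36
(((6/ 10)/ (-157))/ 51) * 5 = -1/ 2669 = -0.00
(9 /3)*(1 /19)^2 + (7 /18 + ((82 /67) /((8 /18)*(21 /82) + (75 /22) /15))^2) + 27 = 1000766224065259 /24850361707938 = 40.27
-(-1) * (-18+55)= 37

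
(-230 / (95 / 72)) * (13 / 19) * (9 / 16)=-24219 / 361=-67.09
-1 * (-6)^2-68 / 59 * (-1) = -2056 / 59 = -34.85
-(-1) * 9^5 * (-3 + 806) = 47416347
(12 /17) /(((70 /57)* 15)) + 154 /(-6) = -228733 /8925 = -25.63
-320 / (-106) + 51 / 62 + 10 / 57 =752371 / 187302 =4.02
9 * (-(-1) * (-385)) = -3465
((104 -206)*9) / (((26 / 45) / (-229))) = 4729995 / 13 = 363845.77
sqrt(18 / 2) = 3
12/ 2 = 6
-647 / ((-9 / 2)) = 143.78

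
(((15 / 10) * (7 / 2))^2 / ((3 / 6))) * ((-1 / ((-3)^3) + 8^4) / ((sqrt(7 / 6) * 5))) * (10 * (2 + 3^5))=189666995 * sqrt(42) / 12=102431884.47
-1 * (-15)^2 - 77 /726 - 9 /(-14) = -51851 /231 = -224.46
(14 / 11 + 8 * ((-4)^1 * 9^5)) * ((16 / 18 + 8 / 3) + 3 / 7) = -5217093734 / 693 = -7528273.79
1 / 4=0.25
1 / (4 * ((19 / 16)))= 0.21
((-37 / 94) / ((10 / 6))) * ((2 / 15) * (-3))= 111 / 1175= 0.09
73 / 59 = 1.24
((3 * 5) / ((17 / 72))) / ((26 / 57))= 30780 / 221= 139.28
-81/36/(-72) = 1/32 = 0.03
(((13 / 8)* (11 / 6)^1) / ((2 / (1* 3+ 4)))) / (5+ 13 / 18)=3003 / 1648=1.82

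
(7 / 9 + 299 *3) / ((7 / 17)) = 137360 / 63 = 2180.32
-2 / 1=-2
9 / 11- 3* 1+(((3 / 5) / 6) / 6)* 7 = -1363 / 660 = -2.07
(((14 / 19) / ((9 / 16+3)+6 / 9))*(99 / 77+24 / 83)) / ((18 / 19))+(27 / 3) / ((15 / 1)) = 0.89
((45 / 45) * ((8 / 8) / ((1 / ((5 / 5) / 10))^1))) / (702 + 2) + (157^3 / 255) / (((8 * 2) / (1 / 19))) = 340551553 / 6821760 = 49.92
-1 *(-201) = 201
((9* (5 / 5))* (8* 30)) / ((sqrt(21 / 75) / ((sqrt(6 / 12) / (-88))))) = -675* sqrt(14) / 77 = -32.80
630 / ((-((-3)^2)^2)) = -70 / 9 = -7.78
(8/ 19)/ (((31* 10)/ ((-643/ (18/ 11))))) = -14146/ 26505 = -0.53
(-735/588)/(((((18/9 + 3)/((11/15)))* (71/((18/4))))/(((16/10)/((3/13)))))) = -143/1775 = -0.08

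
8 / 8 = 1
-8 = -8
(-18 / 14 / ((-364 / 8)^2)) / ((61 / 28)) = -0.00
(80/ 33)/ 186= 40/ 3069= 0.01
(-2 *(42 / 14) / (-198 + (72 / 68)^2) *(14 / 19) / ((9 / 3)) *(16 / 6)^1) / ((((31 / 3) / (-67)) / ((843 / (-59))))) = 609392336 / 329543733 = 1.85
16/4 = 4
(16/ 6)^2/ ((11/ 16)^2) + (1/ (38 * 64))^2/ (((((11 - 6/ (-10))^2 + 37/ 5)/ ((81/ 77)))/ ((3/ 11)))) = 802471958038321/ 53338132463616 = 15.04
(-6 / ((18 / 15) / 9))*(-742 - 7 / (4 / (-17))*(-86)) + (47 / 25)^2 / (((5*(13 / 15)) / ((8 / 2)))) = 2413543641 / 16250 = 148525.76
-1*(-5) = 5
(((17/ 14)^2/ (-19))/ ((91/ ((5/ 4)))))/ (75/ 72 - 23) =0.00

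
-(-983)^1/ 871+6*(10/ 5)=11435/ 871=13.13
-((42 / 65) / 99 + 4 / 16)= -0.26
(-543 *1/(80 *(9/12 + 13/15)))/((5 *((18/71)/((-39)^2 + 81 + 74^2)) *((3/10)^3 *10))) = -227398445/2619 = -86826.44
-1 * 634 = -634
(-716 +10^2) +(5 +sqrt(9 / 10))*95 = -141 +57*sqrt(10) / 2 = -50.88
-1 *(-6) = 6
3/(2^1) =3/2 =1.50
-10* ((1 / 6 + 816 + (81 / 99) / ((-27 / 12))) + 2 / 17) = -8159.21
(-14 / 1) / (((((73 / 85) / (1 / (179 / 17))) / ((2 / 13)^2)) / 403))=-2508520 / 169871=-14.77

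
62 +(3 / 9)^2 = 559 / 9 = 62.11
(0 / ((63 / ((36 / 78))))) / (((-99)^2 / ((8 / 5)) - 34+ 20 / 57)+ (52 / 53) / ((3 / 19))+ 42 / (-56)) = 0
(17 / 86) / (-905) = -17 / 77830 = -0.00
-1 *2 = -2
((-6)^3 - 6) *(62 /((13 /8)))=-110112 /13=-8470.15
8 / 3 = 2.67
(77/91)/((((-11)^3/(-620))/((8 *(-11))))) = -4960/143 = -34.69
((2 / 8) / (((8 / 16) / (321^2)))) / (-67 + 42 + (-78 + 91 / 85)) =-505.45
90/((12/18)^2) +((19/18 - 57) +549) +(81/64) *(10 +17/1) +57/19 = 422051/576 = 732.73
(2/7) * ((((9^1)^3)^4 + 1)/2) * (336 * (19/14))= 128787868635792/7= 18398266947970.29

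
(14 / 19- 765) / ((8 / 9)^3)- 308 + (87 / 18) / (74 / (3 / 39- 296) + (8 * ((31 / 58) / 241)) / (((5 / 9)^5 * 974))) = -105530047786701336209 / 74551387144594944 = -1415.53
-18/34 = -9/17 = -0.53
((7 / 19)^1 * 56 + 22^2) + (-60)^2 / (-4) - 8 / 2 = -7588 / 19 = -399.37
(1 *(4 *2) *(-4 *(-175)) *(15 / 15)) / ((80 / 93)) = 6510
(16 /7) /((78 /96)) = 256 /91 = 2.81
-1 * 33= -33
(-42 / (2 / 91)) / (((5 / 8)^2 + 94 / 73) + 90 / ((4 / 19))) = -8928192 / 2005121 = -4.45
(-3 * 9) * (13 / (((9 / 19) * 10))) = -741 / 10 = -74.10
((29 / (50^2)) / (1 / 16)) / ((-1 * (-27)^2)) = -0.00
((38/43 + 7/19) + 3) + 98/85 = 375356/69445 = 5.41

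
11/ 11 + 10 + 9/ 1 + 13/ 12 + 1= 265/ 12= 22.08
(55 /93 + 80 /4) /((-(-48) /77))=147455 /4464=33.03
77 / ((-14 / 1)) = -11 / 2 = -5.50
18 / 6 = 3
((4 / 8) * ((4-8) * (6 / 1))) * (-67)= 804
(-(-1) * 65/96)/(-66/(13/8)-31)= -845/89376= -0.01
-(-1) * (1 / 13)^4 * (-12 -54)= -66 / 28561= -0.00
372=372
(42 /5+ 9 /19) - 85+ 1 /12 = -76.04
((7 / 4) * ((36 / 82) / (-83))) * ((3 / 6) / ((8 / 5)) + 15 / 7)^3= -0.14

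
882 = 882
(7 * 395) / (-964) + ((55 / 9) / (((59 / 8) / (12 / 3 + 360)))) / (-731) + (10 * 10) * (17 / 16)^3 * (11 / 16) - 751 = -1029675510237389 / 1532670787584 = -671.82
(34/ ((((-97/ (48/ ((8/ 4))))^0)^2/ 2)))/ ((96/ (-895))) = -633.96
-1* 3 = -3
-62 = -62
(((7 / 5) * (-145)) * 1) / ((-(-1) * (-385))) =29 / 55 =0.53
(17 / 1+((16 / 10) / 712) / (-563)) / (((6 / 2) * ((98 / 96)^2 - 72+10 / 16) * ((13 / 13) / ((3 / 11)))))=-9812952576 / 446582896595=-0.02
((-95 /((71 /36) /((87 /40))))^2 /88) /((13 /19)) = 4205177451 /23067616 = 182.30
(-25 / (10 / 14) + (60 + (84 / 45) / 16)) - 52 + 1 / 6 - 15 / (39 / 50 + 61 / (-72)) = 1426037 / 7260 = 196.42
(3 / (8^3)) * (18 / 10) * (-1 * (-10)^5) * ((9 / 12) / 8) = 50625 / 512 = 98.88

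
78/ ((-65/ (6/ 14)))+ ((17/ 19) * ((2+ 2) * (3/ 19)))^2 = -889218/ 4561235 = -0.19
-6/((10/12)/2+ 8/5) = -360/121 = -2.98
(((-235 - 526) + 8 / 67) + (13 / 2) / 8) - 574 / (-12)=-712.23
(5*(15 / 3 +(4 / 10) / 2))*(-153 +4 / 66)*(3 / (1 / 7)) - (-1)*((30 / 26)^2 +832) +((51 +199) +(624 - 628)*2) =-153236585 / 1859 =-82429.58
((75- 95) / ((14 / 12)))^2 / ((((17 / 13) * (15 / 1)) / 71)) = 886080 / 833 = 1063.72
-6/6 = -1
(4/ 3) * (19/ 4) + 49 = 166/ 3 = 55.33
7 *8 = 56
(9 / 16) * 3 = 1.69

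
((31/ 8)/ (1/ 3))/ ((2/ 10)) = 465/ 8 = 58.12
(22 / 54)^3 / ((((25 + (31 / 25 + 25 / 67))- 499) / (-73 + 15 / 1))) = 64653325 / 7787067192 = 0.01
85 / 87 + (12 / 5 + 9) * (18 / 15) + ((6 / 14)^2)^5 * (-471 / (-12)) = 36040277608759 / 2457534666300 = 14.67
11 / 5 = 2.20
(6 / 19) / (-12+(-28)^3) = -3 / 208658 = -0.00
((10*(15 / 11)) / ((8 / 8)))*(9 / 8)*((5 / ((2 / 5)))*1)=16875 / 88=191.76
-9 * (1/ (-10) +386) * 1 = -34731/ 10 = -3473.10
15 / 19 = 0.79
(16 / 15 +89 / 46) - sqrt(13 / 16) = 2071 / 690 - sqrt(13) / 4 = 2.10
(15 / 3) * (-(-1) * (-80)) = -400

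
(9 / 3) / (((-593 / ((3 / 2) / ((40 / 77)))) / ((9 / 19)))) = -6237 / 901360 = -0.01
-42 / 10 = -21 / 5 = -4.20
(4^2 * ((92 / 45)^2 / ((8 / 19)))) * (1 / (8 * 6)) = 20102 / 6075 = 3.31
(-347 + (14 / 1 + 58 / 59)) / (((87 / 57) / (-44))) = 16376404 / 1711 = 9571.25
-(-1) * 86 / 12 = 43 / 6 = 7.17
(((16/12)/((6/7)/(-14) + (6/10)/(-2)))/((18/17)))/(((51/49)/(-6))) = 96040/4779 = 20.10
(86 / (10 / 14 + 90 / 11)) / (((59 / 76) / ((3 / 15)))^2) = 38248672 / 59612125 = 0.64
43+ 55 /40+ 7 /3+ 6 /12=1133 /24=47.21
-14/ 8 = -7/ 4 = -1.75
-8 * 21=-168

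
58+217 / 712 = 41513 / 712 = 58.30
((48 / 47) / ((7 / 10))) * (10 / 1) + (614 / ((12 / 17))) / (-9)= -82.06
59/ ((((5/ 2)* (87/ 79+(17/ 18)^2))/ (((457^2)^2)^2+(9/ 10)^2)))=143655982929074641755503389842/ 6377375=22525879837562420550070.11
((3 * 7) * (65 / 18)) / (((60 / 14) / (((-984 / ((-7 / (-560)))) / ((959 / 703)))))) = -419662880 / 411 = -1021077.57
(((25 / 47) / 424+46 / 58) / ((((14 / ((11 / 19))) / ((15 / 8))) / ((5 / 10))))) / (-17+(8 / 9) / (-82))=-0.00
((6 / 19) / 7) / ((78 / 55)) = 55 / 1729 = 0.03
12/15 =4/5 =0.80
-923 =-923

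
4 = 4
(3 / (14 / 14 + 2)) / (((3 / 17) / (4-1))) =17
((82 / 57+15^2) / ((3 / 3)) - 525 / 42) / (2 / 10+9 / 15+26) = 121945 / 15276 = 7.98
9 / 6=3 / 2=1.50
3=3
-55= -55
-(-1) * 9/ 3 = 3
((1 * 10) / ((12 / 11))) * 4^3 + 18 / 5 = 8854 / 15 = 590.27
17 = 17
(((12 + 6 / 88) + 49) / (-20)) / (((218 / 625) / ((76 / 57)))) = -11.67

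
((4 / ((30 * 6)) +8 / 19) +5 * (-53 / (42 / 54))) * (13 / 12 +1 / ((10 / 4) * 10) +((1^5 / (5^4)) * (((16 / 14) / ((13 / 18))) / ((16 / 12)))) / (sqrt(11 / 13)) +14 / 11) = -8051389727 / 9875250 - 24438264 * sqrt(143) / 416040625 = -816.01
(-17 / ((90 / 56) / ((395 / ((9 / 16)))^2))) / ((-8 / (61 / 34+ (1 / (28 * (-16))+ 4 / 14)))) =987513430 / 729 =1354613.76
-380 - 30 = -410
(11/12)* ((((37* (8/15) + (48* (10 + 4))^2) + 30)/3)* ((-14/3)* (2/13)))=-521636962/5265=-99076.35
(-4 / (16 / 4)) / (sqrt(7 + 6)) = -sqrt(13) / 13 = -0.28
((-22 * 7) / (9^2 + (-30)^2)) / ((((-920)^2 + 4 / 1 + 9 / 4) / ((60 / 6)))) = -1232 / 664259625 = -0.00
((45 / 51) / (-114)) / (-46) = 5 / 29716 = 0.00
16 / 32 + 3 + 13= 33 / 2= 16.50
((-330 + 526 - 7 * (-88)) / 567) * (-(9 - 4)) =-580 / 81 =-7.16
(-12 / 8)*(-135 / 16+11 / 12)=361 / 32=11.28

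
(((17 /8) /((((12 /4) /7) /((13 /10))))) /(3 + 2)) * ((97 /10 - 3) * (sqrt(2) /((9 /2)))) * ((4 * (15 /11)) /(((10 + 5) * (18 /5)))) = 103649 * sqrt(2) /534600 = 0.27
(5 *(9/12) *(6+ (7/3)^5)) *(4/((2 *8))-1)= -91325/432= -211.40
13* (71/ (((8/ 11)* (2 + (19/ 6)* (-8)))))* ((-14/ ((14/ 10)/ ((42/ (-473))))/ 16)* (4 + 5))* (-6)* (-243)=-54502227/ 1376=-39609.18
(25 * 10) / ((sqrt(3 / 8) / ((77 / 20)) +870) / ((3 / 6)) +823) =3799006750 / 38947416601 - 192500 * sqrt(6) / 38947416601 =0.10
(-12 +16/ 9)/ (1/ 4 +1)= -368/ 45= -8.18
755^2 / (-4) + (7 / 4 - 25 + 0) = -285059 / 2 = -142529.50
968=968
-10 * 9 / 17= -90 / 17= -5.29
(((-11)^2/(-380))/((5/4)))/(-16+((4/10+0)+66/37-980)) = 4477/17466320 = 0.00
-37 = -37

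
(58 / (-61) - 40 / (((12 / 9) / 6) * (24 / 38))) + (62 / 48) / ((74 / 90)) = -5134763 / 18056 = -284.38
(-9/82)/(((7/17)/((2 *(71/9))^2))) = -171394/2583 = -66.35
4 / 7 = 0.57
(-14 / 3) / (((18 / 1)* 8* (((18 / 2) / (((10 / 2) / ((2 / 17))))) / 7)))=-4165 / 3888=-1.07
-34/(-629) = 2/37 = 0.05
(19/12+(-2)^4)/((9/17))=3587/108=33.21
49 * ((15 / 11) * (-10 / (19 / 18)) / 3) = -44100 / 209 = -211.00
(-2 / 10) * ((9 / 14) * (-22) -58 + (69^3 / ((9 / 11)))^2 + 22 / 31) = -34982805021756 / 1085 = -32242216609.91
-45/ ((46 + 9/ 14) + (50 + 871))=-630/ 13547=-0.05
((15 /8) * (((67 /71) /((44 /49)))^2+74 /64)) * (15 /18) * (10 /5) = 1103118375 /156150016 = 7.06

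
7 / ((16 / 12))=21 / 4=5.25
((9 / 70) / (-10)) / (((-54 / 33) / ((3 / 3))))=11 / 1400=0.01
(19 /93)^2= 0.04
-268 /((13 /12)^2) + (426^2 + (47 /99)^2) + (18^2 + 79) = 300880870480 /1656369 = 181650.87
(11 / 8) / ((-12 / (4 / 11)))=-1 / 24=-0.04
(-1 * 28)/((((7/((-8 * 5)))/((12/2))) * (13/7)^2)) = 47040/169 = 278.34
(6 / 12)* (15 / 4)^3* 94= 158625 / 64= 2478.52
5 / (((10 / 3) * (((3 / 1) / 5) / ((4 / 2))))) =5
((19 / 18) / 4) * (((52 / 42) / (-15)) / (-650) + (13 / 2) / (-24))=-648071 / 9072000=-0.07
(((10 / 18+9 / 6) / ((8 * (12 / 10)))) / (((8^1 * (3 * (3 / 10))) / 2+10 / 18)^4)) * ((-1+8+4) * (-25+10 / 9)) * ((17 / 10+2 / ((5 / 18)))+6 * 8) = -76382915625 / 7114652864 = -10.74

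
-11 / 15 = -0.73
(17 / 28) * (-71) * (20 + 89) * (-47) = 6183461 / 28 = 220837.89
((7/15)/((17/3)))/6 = 7/510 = 0.01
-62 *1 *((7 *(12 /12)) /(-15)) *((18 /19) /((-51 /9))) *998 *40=-62371008 /323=-193099.10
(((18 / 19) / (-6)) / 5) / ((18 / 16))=-8 / 285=-0.03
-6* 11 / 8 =-33 / 4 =-8.25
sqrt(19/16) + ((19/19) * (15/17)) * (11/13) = 165/221 + sqrt(19)/4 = 1.84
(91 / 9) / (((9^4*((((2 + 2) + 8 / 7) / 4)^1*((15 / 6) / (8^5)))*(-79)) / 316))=-166985728 / 2657205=-62.84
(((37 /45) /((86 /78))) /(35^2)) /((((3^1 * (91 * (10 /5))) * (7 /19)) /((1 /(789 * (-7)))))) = -703 /1282974950250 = -0.00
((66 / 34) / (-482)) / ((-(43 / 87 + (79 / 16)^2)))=367488 / 2269635575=0.00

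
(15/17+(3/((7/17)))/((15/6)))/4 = 2259/2380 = 0.95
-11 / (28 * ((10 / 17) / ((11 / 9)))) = -2057 / 2520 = -0.82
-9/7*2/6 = -3/7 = -0.43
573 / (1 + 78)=573 / 79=7.25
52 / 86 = 26 / 43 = 0.60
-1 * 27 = -27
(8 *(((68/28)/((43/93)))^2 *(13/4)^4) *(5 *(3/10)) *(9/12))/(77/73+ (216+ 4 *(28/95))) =143735627768265/1132347243776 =126.94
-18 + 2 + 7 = -9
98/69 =1.42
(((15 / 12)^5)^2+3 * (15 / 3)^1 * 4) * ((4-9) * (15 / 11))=-5451013875 / 11534336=-472.59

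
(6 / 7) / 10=3 / 35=0.09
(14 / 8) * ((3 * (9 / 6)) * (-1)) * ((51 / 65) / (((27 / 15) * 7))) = -51 / 104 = -0.49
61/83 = 0.73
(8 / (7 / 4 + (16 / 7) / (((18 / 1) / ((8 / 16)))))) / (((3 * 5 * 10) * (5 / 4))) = 1344 / 57125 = 0.02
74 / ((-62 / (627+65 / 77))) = -1788728 / 2387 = -749.36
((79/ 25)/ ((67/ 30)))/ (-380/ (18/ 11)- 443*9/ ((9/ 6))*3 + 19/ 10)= -8532/ 49472063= -0.00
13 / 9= 1.44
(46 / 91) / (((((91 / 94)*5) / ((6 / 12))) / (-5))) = -2162 / 8281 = -0.26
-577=-577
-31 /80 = -0.39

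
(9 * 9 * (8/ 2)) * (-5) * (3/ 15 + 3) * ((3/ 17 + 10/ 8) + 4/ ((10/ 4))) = -1333584/ 85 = -15689.22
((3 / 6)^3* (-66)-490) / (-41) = 1993 / 164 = 12.15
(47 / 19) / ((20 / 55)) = 517 / 76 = 6.80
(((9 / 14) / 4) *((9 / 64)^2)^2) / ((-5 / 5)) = -59049 / 939524096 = -0.00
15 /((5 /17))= 51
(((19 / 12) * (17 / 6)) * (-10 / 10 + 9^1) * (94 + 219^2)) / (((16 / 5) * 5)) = 15521765 / 144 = 107790.03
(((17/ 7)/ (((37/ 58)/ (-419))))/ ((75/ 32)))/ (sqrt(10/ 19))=-6610144 * sqrt(190)/ 97125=-938.12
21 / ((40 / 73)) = 38.32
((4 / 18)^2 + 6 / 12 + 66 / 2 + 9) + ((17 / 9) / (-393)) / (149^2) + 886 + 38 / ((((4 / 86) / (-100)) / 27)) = -2204971.45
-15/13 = -1.15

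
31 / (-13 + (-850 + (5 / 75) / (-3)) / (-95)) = -132525 / 17324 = -7.65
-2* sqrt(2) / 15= -0.19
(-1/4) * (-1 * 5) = 5/4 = 1.25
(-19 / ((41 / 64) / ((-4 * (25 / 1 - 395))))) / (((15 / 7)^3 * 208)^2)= -165414494 / 15785128125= -0.01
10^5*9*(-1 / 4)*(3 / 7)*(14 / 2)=-675000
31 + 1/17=528/17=31.06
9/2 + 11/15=5.23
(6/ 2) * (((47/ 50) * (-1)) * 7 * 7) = -6909/ 50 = -138.18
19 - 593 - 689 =-1263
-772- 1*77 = -849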